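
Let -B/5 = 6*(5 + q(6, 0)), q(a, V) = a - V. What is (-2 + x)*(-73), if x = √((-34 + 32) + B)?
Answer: 146 - 146*I*√83 ≈ 146.0 - 1330.1*I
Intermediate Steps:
B = -330 (B = -30*(5 + (6 - 1*0)) = -30*(5 + (6 + 0)) = -30*(5 + 6) = -30*11 = -5*66 = -330)
x = 2*I*√83 (x = √((-34 + 32) - 330) = √(-2 - 330) = √(-332) = 2*I*√83 ≈ 18.221*I)
(-2 + x)*(-73) = (-2 + 2*I*√83)*(-73) = 146 - 146*I*√83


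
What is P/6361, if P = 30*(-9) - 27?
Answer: -297/6361 ≈ -0.046691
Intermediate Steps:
P = -297 (P = -270 - 27 = -297)
P/6361 = -297/6361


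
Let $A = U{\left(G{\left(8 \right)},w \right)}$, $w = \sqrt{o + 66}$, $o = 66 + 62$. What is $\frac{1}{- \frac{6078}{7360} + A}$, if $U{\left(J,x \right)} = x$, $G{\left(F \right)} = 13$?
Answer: $\frac{11183520}{2617990079} + \frac{13542400 \sqrt{194}}{2617990079} \approx 0.076321$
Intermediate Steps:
$o = 128$
$w = \sqrt{194}$ ($w = \sqrt{128 + 66} = \sqrt{194} \approx 13.928$)
$A = \sqrt{194} \approx 13.928$
$\frac{1}{- \frac{6078}{7360} + A} = \frac{1}{- \frac{6078}{7360} + \sqrt{194}} = \frac{1}{\left(-6078\right) \frac{1}{7360} + \sqrt{194}} = \frac{1}{- \frac{3039}{3680} + \sqrt{194}}$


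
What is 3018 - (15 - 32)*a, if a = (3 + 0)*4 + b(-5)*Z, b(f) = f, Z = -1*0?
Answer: 3222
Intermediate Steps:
Z = 0
a = 12 (a = (3 + 0)*4 - 5*0 = 3*4 + 0 = 12 + 0 = 12)
3018 - (15 - 32)*a = 3018 - (15 - 32)*12 = 3018 - (-17)*12 = 3018 - 1*(-204) = 3018 + 204 = 3222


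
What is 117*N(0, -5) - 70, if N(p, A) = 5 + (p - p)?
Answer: 515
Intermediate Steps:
N(p, A) = 5 (N(p, A) = 5 + 0 = 5)
117*N(0, -5) - 70 = 117*5 - 70 = 585 - 70 = 515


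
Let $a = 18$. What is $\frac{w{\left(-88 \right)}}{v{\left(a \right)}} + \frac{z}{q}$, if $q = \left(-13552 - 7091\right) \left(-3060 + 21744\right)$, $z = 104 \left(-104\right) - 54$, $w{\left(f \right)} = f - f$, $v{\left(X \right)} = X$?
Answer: $\frac{5435}{192846906} \approx 2.8183 \cdot 10^{-5}$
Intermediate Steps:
$w{\left(f \right)} = 0$
$z = -10870$ ($z = -10816 - 54 = -10870$)
$q = -385693812$ ($q = \left(-20643\right) 18684 = -385693812$)
$\frac{w{\left(-88 \right)}}{v{\left(a \right)}} + \frac{z}{q} = \frac{0}{18} - \frac{10870}{-385693812} = 0 \cdot \frac{1}{18} - - \frac{5435}{192846906} = 0 + \frac{5435}{192846906} = \frac{5435}{192846906}$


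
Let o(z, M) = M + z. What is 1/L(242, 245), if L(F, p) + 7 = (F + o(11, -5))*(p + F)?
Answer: 1/120769 ≈ 8.2803e-6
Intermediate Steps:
L(F, p) = -7 + (6 + F)*(F + p) (L(F, p) = -7 + (F + (-5 + 11))*(p + F) = -7 + (F + 6)*(F + p) = -7 + (6 + F)*(F + p))
1/L(242, 245) = 1/(-7 + 242**2 + 6*242 + 6*245 + 242*245) = 1/(-7 + 58564 + 1452 + 1470 + 59290) = 1/120769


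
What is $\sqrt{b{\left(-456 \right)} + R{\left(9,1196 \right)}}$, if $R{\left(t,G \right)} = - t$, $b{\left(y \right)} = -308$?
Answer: $i \sqrt{317} \approx 17.805 i$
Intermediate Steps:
$\sqrt{b{\left(-456 \right)} + R{\left(9,1196 \right)}} = \sqrt{-308 - 9} = \sqrt{-317} = i \sqrt{317}$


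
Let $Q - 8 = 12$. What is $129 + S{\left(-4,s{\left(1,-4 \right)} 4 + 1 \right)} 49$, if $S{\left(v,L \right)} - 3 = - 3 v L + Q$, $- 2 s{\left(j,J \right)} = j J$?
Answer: $6548$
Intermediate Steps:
$s{\left(j,J \right)} = - \frac{J j}{2}$ ($s{\left(j,J \right)} = - \frac{j J}{2} = - \frac{J j}{2}$)
$Q = 20$ ($Q = 8 + 12 = 20$)
$S{\left(v,L \right)} = 23 - 3 L v$ ($S{\left(v,L \right)} = 3 + \left(- 3 v L + 20\right) = 3 - \left(-20 + 3 L v\right) = 23 - 3 L v$)
$129 + S{\left(-4,s{\left(1,-4 \right)} 4 + 1 \right)} 49 = 129 + \left(23 - 3 \left(\left(- \frac{1}{2}\right) \left(-4\right) 1 \cdot 4 + 1\right) \left(-4\right)\right) 49 = 129 + \left(23 - 3 \left(2 \cdot 4 + 1\right) \left(-4\right)\right) 49 = 129 + \left(23 - 3 \left(8 + 1\right) \left(-4\right)\right) 49 = 129 + \left(23 - 27 \left(-4\right)\right) 49 = 129 + \left(23 + 108\right) 49 = 129 + 131 \cdot 49 = 129 + 6419 = 6548$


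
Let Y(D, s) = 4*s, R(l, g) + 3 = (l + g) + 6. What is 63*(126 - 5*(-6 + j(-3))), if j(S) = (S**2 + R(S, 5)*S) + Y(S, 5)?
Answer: 5418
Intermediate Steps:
R(l, g) = 3 + g + l (R(l, g) = -3 + ((l + g) + 6) = -3 + ((g + l) + 6) = -3 + (6 + g + l) = 3 + g + l)
j(S) = 20 + S**2 + S*(8 + S) (j(S) = (S**2 + (3 + 5 + S)*S) + 4*5 = (S**2 + (8 + S)*S) + 20 = (S**2 + S*(8 + S)) + 20 = 20 + S**2 + S*(8 + S))
63*(126 - 5*(-6 + j(-3))) = 63*(126 - 5*(-6 + (20 + (-3)**2 - 3*(8 - 3)))) = 63*(126 - 5*(-6 + (20 + 9 - 3*5))) = 63*(126 - 5*(-6 + (20 + 9 - 15))) = 63*(126 - 5*(-6 + 14)) = 63*(126 - 5*8) = 63*(126 - 40) = 63*86 = 5418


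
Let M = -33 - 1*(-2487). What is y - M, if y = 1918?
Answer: -536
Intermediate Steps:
M = 2454 (M = -33 + 2487 = 2454)
y - M = 1918 - 1*2454 = 1918 - 2454 = -536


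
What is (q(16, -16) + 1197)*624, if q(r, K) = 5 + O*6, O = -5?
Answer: 731328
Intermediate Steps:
q(r, K) = -25 (q(r, K) = 5 - 5*6 = 5 - 30 = -25)
(q(16, -16) + 1197)*624 = (-25 + 1197)*624 = 1172*624 = 731328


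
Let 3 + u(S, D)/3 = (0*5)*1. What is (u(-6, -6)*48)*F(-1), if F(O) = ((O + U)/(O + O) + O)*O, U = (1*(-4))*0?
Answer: -216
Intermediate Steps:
u(S, D) = -9 (u(S, D) = -9 + 3*((0*5)*1) = -9 + 3*(0*1) = -9 + 3*0 = -9 + 0 = -9)
U = 0 (U = -4*0 = 0)
F(O) = O*(½ + O) (F(O) = ((O + 0)/(O + O) + O)*O = (O/((2*O)) + O)*O = (O*(1/(2*O)) + O)*O = (½ + O)*O = O*(½ + O))
(u(-6, -6)*48)*F(-1) = (-9*48)*(-(½ - 1)) = -(-432)*(-1)/2 = -432*½ = -216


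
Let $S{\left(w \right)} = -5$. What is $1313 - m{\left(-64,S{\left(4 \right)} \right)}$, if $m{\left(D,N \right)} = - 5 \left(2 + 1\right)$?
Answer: $1328$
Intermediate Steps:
$m{\left(D,N \right)} = -15$ ($m{\left(D,N \right)} = \left(-5\right) 3 = -15$)
$1313 - m{\left(-64,S{\left(4 \right)} \right)} = 1313 - -15 = 1313 + 15 = 1328$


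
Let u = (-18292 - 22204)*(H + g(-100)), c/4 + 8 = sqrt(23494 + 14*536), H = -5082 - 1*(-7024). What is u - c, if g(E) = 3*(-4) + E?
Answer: -74107648 - 4*sqrt(30998) ≈ -7.4108e+7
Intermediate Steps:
H = 1942 (H = -5082 + 7024 = 1942)
g(E) = -12 + E
c = -32 + 4*sqrt(30998) (c = -32 + 4*sqrt(23494 + 14*536) = -32 + 4*sqrt(23494 + 7504) = -32 + 4*sqrt(30998) ≈ 672.25)
u = -74107680 (u = (-18292 - 22204)*(1942 + (-12 - 100)) = -40496*(1942 - 112) = -40496*1830 = -74107680)
u - c = -74107680 - (-32 + 4*sqrt(30998)) = -74107680 + (32 - 4*sqrt(30998)) = -74107648 - 4*sqrt(30998)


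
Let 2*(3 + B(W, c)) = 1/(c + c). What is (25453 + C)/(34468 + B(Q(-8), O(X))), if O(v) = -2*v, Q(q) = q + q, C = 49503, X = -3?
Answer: 1798944/827161 ≈ 2.1748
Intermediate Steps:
Q(q) = 2*q
B(W, c) = -3 + 1/(4*c) (B(W, c) = -3 + 1/(2*(c + c)) = -3 + 1/(2*((2*c))) = -3 + (1/(2*c))/2 = -3 + 1/(4*c))
(25453 + C)/(34468 + B(Q(-8), O(X))) = (25453 + 49503)/(34468 + (-3 + 1/(4*((-2*(-3)))))) = 74956/(34468 + (-3 + (¼)/6)) = 74956/(34468 + (-3 + (¼)*(⅙))) = 74956/(34468 + (-3 + 1/24)) = 74956/(34468 - 71/24) = 74956/(827161/24) = 74956*(24/827161) = 1798944/827161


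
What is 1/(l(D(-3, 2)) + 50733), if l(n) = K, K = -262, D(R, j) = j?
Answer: 1/50471 ≈ 1.9813e-5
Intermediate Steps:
l(n) = -262
1/(l(D(-3, 2)) + 50733) = 1/(-262 + 50733) = 1/50471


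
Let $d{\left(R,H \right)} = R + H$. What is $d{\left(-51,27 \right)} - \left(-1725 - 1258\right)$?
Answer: $2959$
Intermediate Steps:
$d{\left(R,H \right)} = H + R$
$d{\left(-51,27 \right)} - \left(-1725 - 1258\right) = \left(27 - 51\right) - \left(-1725 - 1258\right) = -24 - \left(-1725 - 1258\right) = -24 - -2983 = -24 + 2983 = 2959$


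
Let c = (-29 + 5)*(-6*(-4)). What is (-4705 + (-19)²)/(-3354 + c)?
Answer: 724/655 ≈ 1.1053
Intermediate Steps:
c = -576 (c = -24*24 = -576)
(-4705 + (-19)²)/(-3354 + c) = (-4705 + (-19)²)/(-3354 - 576) = (-4705 + 361)/(-3930) = -4344*(-1/3930) = 724/655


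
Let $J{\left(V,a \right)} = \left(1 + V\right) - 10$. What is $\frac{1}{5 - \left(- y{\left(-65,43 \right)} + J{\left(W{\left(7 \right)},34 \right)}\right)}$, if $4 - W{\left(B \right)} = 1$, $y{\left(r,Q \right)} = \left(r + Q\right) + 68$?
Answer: $\frac{1}{57} \approx 0.017544$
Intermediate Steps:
$y{\left(r,Q \right)} = 68 + Q + r$ ($y{\left(r,Q \right)} = \left(Q + r\right) + 68 = 68 + Q + r$)
$W{\left(B \right)} = 3$ ($W{\left(B \right)} = 4 - 1 = 3$)
$J{\left(V,a \right)} = -9 + V$
$\frac{1}{5 - \left(- y{\left(-65,43 \right)} + J{\left(W{\left(7 \right)},34 \right)}\right)} = \frac{1}{5 + \left(\left(68 + 43 - 65\right) - \left(-9 + 3\right)\right)} = \frac{1}{5 + \left(46 - -6\right)} = \frac{1}{5 + \left(46 + 6\right)} = \frac{1}{5 + 52} = \frac{1}{57}$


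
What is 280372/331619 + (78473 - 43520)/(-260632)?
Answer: 61482836197/86430523208 ≈ 0.71136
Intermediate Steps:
280372/331619 + (78473 - 43520)/(-260632) = 280372*(1/331619) + 34953*(-1/260632) = 280372/331619 - 34953/260632 = 61482836197/86430523208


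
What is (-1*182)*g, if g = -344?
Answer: 62608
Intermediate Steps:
(-1*182)*g = -1*182*(-344) = -182*(-344) = 62608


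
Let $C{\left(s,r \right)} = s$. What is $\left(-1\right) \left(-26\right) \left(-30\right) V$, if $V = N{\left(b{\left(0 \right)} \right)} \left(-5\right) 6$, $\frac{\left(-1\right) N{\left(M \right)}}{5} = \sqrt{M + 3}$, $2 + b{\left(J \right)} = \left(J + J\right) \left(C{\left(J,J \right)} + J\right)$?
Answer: $-117000$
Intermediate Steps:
$b{\left(J \right)} = -2 + 4 J^{2}$ ($b{\left(J \right)} = -2 + \left(J + J\right) \left(J + J\right) = -2 + 2 J 2 J = -2 + 4 J^{2}$)
$N{\left(M \right)} = - 5 \sqrt{3 + M}$ ($N{\left(M \right)} = - 5 \sqrt{M + 3} = - 5 \sqrt{3 + M}$)
$V = 150$ ($V = - 5 \sqrt{3 - \left(2 - 4 \cdot 0^{2}\right)} \left(-5\right) 6 = - 5 \sqrt{3 + \left(-2 + 4 \cdot 0\right)} \left(-5\right) 6 = - 5 \sqrt{3 + \left(-2 + 0\right)} \left(-5\right) 6 = - 5 \sqrt{3 - 2} \left(-5\right) 6 = - 5 \sqrt{1} \left(-5\right) 6 = \left(-5\right) 1 \left(-5\right) 6 = \left(-5\right) \left(-5\right) 6 = 25 \cdot 6 = 150$)
$\left(-1\right) \left(-26\right) \left(-30\right) V = \left(-1\right) \left(-26\right) \left(-30\right) 150 = 26 \left(-30\right) 150 = \left(-780\right) 150 = -117000$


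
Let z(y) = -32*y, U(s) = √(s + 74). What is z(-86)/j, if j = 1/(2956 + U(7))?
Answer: 8159680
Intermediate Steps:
U(s) = √(74 + s)
j = 1/2965 (j = 1/(2956 + √(74 + 7)) = 1/(2956 + √81) = 1/(2956 + 9) = 1/2965 ≈ 0.00033727)
z(-86)/j = (-32*(-86))/(1/2965) = 2752*2965 = 8159680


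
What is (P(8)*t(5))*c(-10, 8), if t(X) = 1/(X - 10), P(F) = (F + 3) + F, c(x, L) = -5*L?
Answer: 152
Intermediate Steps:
P(F) = 3 + 2*F (P(F) = (3 + F) + F = 3 + 2*F)
t(X) = 1/(-10 + X)
(P(8)*t(5))*c(-10, 8) = ((3 + 2*8)/(-10 + 5))*(-5*8) = ((3 + 16)/(-5))*(-40) = (19*(-1/5))*(-40) = -19/5*(-40) = 152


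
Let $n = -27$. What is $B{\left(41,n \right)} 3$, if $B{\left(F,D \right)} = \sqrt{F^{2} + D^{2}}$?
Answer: $3 \sqrt{2410} \approx 147.28$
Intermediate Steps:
$B{\left(F,D \right)} = \sqrt{D^{2} + F^{2}}$
$B{\left(41,n \right)} 3 = \sqrt{\left(-27\right)^{2} + 41^{2}} \cdot 3 = \sqrt{729 + 1681} \cdot 3 = \sqrt{2410} \cdot 3 = 3 \sqrt{2410}$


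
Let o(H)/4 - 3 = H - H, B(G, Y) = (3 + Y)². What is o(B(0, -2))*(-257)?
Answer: -3084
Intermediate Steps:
o(H) = 12 (o(H) = 12 + 4*(H - H) = 12 + 4*0 = 12 + 0 = 12)
o(B(0, -2))*(-257) = 12*(-257) = -3084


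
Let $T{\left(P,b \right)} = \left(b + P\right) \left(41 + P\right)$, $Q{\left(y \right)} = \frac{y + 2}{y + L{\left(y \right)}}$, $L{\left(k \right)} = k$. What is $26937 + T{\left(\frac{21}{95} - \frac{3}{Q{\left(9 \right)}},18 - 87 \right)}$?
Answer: $\frac{26493883641}{1092025} \approx 24261.0$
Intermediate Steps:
$Q{\left(y \right)} = \frac{2 + y}{2 y}$ ($Q{\left(y \right)} = \frac{y + 2}{y + y} = \frac{2 + y}{2 y}$)
$T{\left(P,b \right)} = \left(41 + P\right) \left(P + b\right)$ ($T{\left(P,b \right)} = \left(P + b\right) \left(41 + P\right) = \left(41 + P\right) \left(P + b\right)$)
$26937 + T{\left(\frac{21}{95} - \frac{3}{Q{\left(9 \right)}},18 - 87 \right)} = 26937 + \left(\left(\frac{21}{95} - \frac{3}{\frac{1}{2} \cdot \frac{1}{9} \left(2 + 9\right)}\right)^{2} + 41 \left(\frac{21}{95} - \frac{3}{\frac{1}{2} \cdot \frac{1}{9} \left(2 + 9\right)}\right) + 41 \left(18 - 87\right) + \left(\frac{21}{95} - \frac{3}{\frac{1}{2} \cdot \frac{1}{9} \left(2 + 9\right)}\right) \left(18 - 87\right)\right) = 26937 + \left(\left(21 \cdot \frac{1}{95} - \frac{3}{\frac{1}{2} \cdot \frac{1}{9} \cdot 11}\right)^{2} + 41 \left(21 \cdot \frac{1}{95} - \frac{3}{\frac{1}{2} \cdot \frac{1}{9} \cdot 11}\right) + 41 \left(-69\right) + \left(21 \cdot \frac{1}{95} - \frac{3}{\frac{1}{2} \cdot \frac{1}{9} \cdot 11}\right) \left(-69\right)\right) = 26937 + \left(\left(\frac{21}{95} - \frac{3}{\frac{11}{18}}\right)^{2} + 41 \left(\frac{21}{95} - \frac{3}{\frac{11}{18}}\right) - 2829 + \left(\frac{21}{95} - \frac{3}{\frac{11}{18}}\right) \left(-69\right)\right) = 26937 + \left(\left(\frac{21}{95} - \frac{54}{11}\right)^{2} + 41 \left(\frac{21}{95} - \frac{54}{11}\right) - 2829 + \left(\frac{21}{95} - \frac{54}{11}\right) \left(-69\right)\right) = 26937 + \left(\left(- \frac{4899}{1045}\right)^{2} + 41 \left(- \frac{4899}{1045}\right) - 2829 - - \frac{338031}{1045}\right) = 26937 + \left(\frac{24000201}{1092025} - \frac{200859}{1045} - 2829 + \frac{338031}{1045}\right) = 26937 - \frac{2921993784}{1092025} = \frac{26493883641}{1092025}$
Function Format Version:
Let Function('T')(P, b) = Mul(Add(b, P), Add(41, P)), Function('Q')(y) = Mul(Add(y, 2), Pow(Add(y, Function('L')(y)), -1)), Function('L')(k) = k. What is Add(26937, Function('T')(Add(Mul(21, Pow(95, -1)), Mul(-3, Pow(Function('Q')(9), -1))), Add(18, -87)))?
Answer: Rational(26493883641, 1092025) ≈ 24261.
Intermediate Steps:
Function('Q')(y) = Mul(Rational(1, 2), Pow(y, -1), Add(2, y)) (Function('Q')(y) = Mul(Add(y, 2), Pow(Add(y, y), -1)) = Mul(Add(2, y), Pow(Mul(2, y), -1)) = Mul(Add(2, y), Mul(Rational(1, 2), Pow(y, -1))) = Mul(Rational(1, 2), Pow(y, -1), Add(2, y)))
Function('T')(P, b) = Mul(Add(41, P), Add(P, b)) (Function('T')(P, b) = Mul(Add(P, b), Add(41, P)) = Mul(Add(41, P), Add(P, b)))
Add(26937, Function('T')(Add(Mul(21, Pow(95, -1)), Mul(-3, Pow(Function('Q')(9), -1))), Add(18, -87))) = Add(26937, Add(Pow(Add(Mul(21, Pow(95, -1)), Mul(-3, Pow(Mul(Rational(1, 2), Pow(9, -1), Add(2, 9)), -1))), 2), Mul(41, Add(Mul(21, Pow(95, -1)), Mul(-3, Pow(Mul(Rational(1, 2), Pow(9, -1), Add(2, 9)), -1)))), Mul(41, Add(18, -87)), Mul(Add(Mul(21, Pow(95, -1)), Mul(-3, Pow(Mul(Rational(1, 2), Pow(9, -1), Add(2, 9)), -1))), Add(18, -87)))) = Add(26937, Add(Pow(Add(Mul(21, Rational(1, 95)), Mul(-3, Pow(Mul(Rational(1, 2), Rational(1, 9), 11), -1))), 2), Mul(41, Add(Mul(21, Rational(1, 95)), Mul(-3, Pow(Mul(Rational(1, 2), Rational(1, 9), 11), -1)))), Mul(41, -69), Mul(Add(Mul(21, Rational(1, 95)), Mul(-3, Pow(Mul(Rational(1, 2), Rational(1, 9), 11), -1))), -69))) = Add(26937, Add(Pow(Add(Rational(21, 95), Mul(-3, Pow(Rational(11, 18), -1))), 2), Mul(41, Add(Rational(21, 95), Mul(-3, Pow(Rational(11, 18), -1)))), -2829, Mul(Add(Rational(21, 95), Mul(-3, Pow(Rational(11, 18), -1))), -69))) = Add(26937, Add(Pow(Add(Rational(21, 95), Mul(-3, Rational(18, 11))), 2), Mul(41, Add(Rational(21, 95), Mul(-3, Rational(18, 11)))), -2829, Mul(Add(Rational(21, 95), Mul(-3, Rational(18, 11))), -69))) = Add(26937, Add(Pow(Add(Rational(21, 95), Rational(-54, 11)), 2), Mul(41, Add(Rational(21, 95), Rational(-54, 11))), -2829, Mul(Add(Rational(21, 95), Rational(-54, 11)), -69))) = Add(26937, Add(Pow(Rational(-4899, 1045), 2), Mul(41, Rational(-4899, 1045)), -2829, Mul(Rational(-4899, 1045), -69))) = Add(26937, Add(Rational(24000201, 1092025), Rational(-200859, 1045), -2829, Rational(338031, 1045))) = Add(26937, Rational(-2921993784, 1092025)) = Rational(26493883641, 1092025)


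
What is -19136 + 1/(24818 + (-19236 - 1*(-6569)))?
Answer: -232521535/12151 ≈ -19136.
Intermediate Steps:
-19136 + 1/(24818 + (-19236 - 1*(-6569))) = -19136 + 1/(24818 + (-19236 + 6569)) = -19136 + 1/(24818 - 12667) = -19136 + 1/12151 = -232521535/12151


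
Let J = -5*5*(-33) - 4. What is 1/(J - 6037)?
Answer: -1/5216 ≈ -0.00019172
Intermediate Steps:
J = 821 (J = -25*(-33) - 4 = 825 - 4 = 821)
1/(J - 6037) = 1/(821 - 6037) = 1/(-5216) = -1/5216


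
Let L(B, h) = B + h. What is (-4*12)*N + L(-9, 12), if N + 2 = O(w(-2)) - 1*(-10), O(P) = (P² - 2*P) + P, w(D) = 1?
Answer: -381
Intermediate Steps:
O(P) = P² - P
N = 8 (N = -2 + (1*(-1 + 1) - 1*(-10)) = -2 + (1*0 + 10) = -2 + (0 + 10) = -2 + 10 = 8)
(-4*12)*N + L(-9, 12) = -4*12*8 + (-9 + 12) = -48*8 + 3 = -384 + 3 = -381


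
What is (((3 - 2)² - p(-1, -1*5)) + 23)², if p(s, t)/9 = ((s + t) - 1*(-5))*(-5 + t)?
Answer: 4356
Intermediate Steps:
p(s, t) = 9*(-5 + t)*(5 + s + t) (p(s, t) = 9*(((s + t) - 1*(-5))*(-5 + t)) = 9*(((s + t) + 5)*(-5 + t)) = 9*((5 + s + t)*(-5 + t)) = 9*((-5 + t)*(5 + s + t)) = 9*(-5 + t)*(5 + s + t))
(((3 - 2)² - p(-1, -1*5)) + 23)² = (((3 - 2)² - (-225 - 45*(-1) + 9*(-1*5)² + 9*(-1)*(-1*5))) + 23)² = ((1² - (-225 + 45 + 9*(-5)² + 9*(-1)*(-5))) + 23)² = ((1 - (-225 + 45 + 9*25 + 45)) + 23)² = ((1 - (-225 + 45 + 225 + 45)) + 23)² = ((1 - 1*90) + 23)² = ((1 - 90) + 23)² = (-89 + 23)² = (-66)² = 4356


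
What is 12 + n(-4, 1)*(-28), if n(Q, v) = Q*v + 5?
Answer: -16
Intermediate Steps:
n(Q, v) = 5 + Q*v
12 + n(-4, 1)*(-28) = 12 + (5 - 4*1)*(-28) = 12 + (5 - 4)*(-28) = 12 + 1*(-28) = 12 - 28 = -16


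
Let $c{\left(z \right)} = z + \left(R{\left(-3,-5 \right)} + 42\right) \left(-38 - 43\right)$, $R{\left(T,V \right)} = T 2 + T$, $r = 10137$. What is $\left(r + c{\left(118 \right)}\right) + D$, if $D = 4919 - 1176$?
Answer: $11325$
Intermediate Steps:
$D = 3743$ ($D = 4919 - 1176 = 3743$)
$R{\left(T,V \right)} = 3 T$ ($R{\left(T,V \right)} = 2 T + T = 3 T$)
$c{\left(z \right)} = -2673 + z$ ($c{\left(z \right)} = z + \left(3 \left(-3\right) + 42\right) \left(-38 - 43\right) = z + \left(-9 + 42\right) \left(-81\right) = z + 33 \left(-81\right) = z - 2673 = -2673 + z$)
$\left(r + c{\left(118 \right)}\right) + D = \left(10137 + \left(-2673 + 118\right)\right) + 3743 = \left(10137 - 2555\right) + 3743 = 7582 + 3743 = 11325$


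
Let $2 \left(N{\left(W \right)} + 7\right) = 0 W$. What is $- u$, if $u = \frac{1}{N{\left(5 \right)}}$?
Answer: $\frac{1}{7} \approx 0.14286$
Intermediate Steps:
$N{\left(W \right)} = -7$ ($N{\left(W \right)} = -7 + \frac{0 W}{2} = -7 + \frac{1}{2} \cdot 0 = -7 + 0 = -7$)
$u = - \frac{1}{7}$ ($u = \frac{1}{-7} = - \frac{1}{7} \approx -0.14286$)
$- u = \left(-1\right) \left(- \frac{1}{7}\right) = \frac{1}{7}$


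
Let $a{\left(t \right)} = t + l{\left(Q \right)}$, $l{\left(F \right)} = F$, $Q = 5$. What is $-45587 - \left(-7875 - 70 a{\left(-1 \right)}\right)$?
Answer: $-37432$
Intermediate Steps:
$a{\left(t \right)} = 5 + t$ ($a{\left(t \right)} = t + 5 = 5 + t$)
$-45587 - \left(-7875 - 70 a{\left(-1 \right)}\right) = -45587 + \left(7875 - - 70 \left(5 - 1\right)\right) = -45587 + \left(7875 - \left(-70\right) 4\right) = -45587 + \left(7875 - -280\right) = -45587 + \left(7875 + 280\right) = -45587 + 8155 = -37432$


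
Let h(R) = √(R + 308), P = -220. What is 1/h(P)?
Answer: √22/44 ≈ 0.10660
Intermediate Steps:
h(R) = √(308 + R)
1/h(P) = 1/(√(308 - 220)) = 1/(√88) = 1/(2*√22) = √22/44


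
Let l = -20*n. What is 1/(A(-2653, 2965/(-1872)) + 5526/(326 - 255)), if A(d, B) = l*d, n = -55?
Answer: -71/207193774 ≈ -3.4267e-7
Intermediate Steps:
l = 1100 (l = -20*(-55) = 1100)
A(d, B) = 1100*d
1/(A(-2653, 2965/(-1872)) + 5526/(326 - 255)) = 1/(1100*(-2653) + 5526/(326 - 255)) = 1/(-2918300 + 5526/71) = 1/(-207193774/71) = -71/207193774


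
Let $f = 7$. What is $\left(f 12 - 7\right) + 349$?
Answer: $426$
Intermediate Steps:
$\left(f 12 - 7\right) + 349 = \left(7 \cdot 12 - 7\right) + 349 = \left(84 - 7\right) + 349 = 77 + 349 = 426$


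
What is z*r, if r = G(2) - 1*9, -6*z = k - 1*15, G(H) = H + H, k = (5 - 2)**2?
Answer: -5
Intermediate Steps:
k = 9 (k = 3**2 = 9)
G(H) = 2*H
z = 1 (z = -(9 - 1*15)/6 = -(9 - 15)/6 = -1/6*(-6) = 1)
r = -5 (r = 2*2 - 1*9 = 4 - 9 = -5)
z*r = 1*(-5) = -5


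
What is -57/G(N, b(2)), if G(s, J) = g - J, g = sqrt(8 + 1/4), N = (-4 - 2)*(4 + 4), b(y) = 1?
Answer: -228/29 - 114*sqrt(33)/29 ≈ -30.444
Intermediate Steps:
N = -48 (N = -6*8 = -48)
g = sqrt(33)/2 (g = sqrt(8 + 1/4) = sqrt(33/4) = sqrt(33)/2 ≈ 2.8723)
G(s, J) = sqrt(33)/2 - J
-57/G(N, b(2)) = -57/(sqrt(33)/2 - 1*1) = -57/(sqrt(33)/2 - 1) = -57/(-1 + sqrt(33)/2)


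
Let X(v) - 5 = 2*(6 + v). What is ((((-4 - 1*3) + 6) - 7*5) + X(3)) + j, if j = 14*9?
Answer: 113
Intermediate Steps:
X(v) = 17 + 2*v (X(v) = 5 + 2*(6 + v) = 5 + (12 + 2*v) = 17 + 2*v)
j = 126
((((-4 - 1*3) + 6) - 7*5) + X(3)) + j = ((((-4 - 1*3) + 6) - 7*5) + (17 + 2*3)) + 126 = ((((-4 - 3) + 6) - 35) + (17 + 6)) + 126 = (((-7 + 6) - 35) + 23) + 126 = ((-1 - 35) + 23) + 126 = (-36 + 23) + 126 = -13 + 126 = 113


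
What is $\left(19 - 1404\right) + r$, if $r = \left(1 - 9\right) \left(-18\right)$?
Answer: $-1241$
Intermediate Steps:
$r = 144$ ($r = \left(-8\right) \left(-18\right) = 144$)
$\left(19 - 1404\right) + r = \left(19 - 1404\right) + 144 = -1385 + 144 = -1241$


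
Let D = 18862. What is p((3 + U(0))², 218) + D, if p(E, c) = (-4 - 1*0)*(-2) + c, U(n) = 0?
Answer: 19088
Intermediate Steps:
p(E, c) = 8 + c (p(E, c) = (-4 + 0)*(-2) + c = -4*(-2) + c = 8 + c)
p((3 + U(0))², 218) + D = (8 + 218) + 18862 = 226 + 18862 = 19088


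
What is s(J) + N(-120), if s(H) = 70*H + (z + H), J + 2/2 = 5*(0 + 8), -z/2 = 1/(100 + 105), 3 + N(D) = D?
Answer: 542428/205 ≈ 2646.0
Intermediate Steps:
N(D) = -3 + D
z = -2/205 (z = -2/(100 + 105) = -2/205 ≈ -0.0097561)
J = 39 (J = -1 + 5*(0 + 8) = -1 + 5*8 = -1 + 40 = 39)
s(H) = -2/205 + 71*H (s(H) = 70*H + (-2/205 + H) = -2/205 + 71*H)
s(J) + N(-120) = (-2/205 + 71*39) + (-3 - 120) = (-2/205 + 2769) - 123 = 567643/205 - 123 = 542428/205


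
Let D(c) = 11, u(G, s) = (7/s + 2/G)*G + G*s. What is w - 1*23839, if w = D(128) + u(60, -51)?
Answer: -457202/17 ≈ -26894.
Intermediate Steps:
u(G, s) = G*s + G*(2/G + 7/s) (u(G, s) = (2/G + 7/s)*G + G*s = G*(2/G + 7/s) + G*s = G*s + G*(2/G + 7/s))
w = -51939/17 (w = 11 + (2 + 60*(-51) + 7*60/(-51)) = 11 + (2 - 3060 + 7*60*(-1/51)) = 11 + (2 - 3060 - 140/17) = 11 - 52126/17 = -51939/17 ≈ -3055.2)
w - 1*23839 = -51939/17 - 1*23839 = -51939/17 - 23839 = -457202/17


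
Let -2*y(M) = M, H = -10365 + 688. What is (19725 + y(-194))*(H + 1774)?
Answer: -156653266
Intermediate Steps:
H = -9677
y(M) = -M/2
(19725 + y(-194))*(H + 1774) = (19725 - ½*(-194))*(-9677 + 1774) = (19725 + 97)*(-7903) = 19822*(-7903) = -156653266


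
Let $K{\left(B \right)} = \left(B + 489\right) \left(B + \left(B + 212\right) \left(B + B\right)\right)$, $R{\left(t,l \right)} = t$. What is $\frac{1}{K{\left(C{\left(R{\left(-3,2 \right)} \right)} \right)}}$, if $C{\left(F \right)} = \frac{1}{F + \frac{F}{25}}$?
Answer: $- \frac{118638}{7885454375} \approx -1.5045 \cdot 10^{-5}$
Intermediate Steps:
$C{\left(F \right)} = \frac{25}{26 F}$ ($C{\left(F \right)} = \frac{1}{F + F \frac{1}{25}} = \frac{1}{F + \frac{F}{25}} = \frac{1}{\frac{26}{25} F} = \frac{25}{26 F}$)
$K{\left(B \right)} = \left(489 + B\right) \left(B + 2 B \left(212 + B\right)\right)$ ($K{\left(B \right)} = \left(489 + B\right) \left(B + \left(212 + B\right) 2 B\right) = \left(489 + B\right) \left(B + 2 B \left(212 + B\right)\right)$)
$\frac{1}{K{\left(C{\left(R{\left(-3,2 \right)} \right)} \right)}} = \frac{1}{\frac{25}{26 \left(-3\right)} \left(207825 + 2 \left(\frac{25}{26 \left(-3\right)}\right)^{2} + 1403 \frac{25}{26 \left(-3\right)}\right)} = \frac{1}{\frac{25}{26} \left(- \frac{1}{3}\right) \left(207825 + 2 \left(\frac{25}{26} \left(- \frac{1}{3}\right)\right)^{2} + 1403 \cdot \frac{25}{26} \left(- \frac{1}{3}\right)\right)} = \frac{1}{\left(- \frac{25}{78}\right) \left(207825 + 2 \left(- \frac{25}{78}\right)^{2} + 1403 \left(- \frac{25}{78}\right)\right)} = \frac{1}{\left(- \frac{25}{78}\right) \left(207825 + 2 \cdot \frac{625}{6084} - \frac{35075}{78}\right)} = \frac{1}{\left(- \frac{25}{78}\right) \left(207825 + \frac{625}{3042} - \frac{35075}{78}\right)} = \frac{1}{\left(- \frac{25}{78}\right) \frac{315418175}{1521}} = \frac{1}{- \frac{7885454375}{118638}} = - \frac{118638}{7885454375}$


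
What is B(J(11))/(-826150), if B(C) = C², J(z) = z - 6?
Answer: -1/33046 ≈ -3.0261e-5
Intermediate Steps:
J(z) = -6 + z
B(J(11))/(-826150) = (-6 + 11)²/(-826150) = 5²*(-1/826150) = 25*(-1/826150) = -1/33046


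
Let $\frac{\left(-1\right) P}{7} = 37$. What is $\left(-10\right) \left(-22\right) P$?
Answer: $-56980$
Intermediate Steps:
$P = -259$ ($P = \left(-7\right) 37 = -259$)
$\left(-10\right) \left(-22\right) P = \left(-10\right) \left(-22\right) \left(-259\right) = 220 \left(-259\right) = -56980$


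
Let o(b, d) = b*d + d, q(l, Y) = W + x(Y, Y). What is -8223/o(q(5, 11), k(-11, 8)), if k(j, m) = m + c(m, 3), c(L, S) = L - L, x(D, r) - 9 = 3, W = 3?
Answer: -8223/128 ≈ -64.242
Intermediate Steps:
x(D, r) = 12 (x(D, r) = 9 + 3 = 12)
c(L, S) = 0
k(j, m) = m (k(j, m) = m + 0 = m)
q(l, Y) = 15 (q(l, Y) = 3 + 12 = 15)
o(b, d) = d + b*d
-8223/o(q(5, 11), k(-11, 8)) = -8223*1/(8*(1 + 15)) = -8223/(8*16) = -8223/128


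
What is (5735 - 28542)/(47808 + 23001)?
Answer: -22807/70809 ≈ -0.32209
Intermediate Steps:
(5735 - 28542)/(47808 + 23001) = -22807/70809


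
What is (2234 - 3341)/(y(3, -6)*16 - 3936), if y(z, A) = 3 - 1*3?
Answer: 9/32 ≈ 0.28125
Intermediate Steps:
y(z, A) = 0 (y(z, A) = 3 - 3 = 0)
(2234 - 3341)/(y(3, -6)*16 - 3936) = (2234 - 3341)/(0*16 - 3936) = -1107/(0 - 3936) = -1107/(-3936) = -1107*(-1/3936) = 9/32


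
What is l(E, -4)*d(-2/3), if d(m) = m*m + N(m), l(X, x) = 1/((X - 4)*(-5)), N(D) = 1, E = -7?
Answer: 13/495 ≈ 0.026263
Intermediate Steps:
l(X, x) = 1/(20 - 5*X) (l(X, x) = 1/((-4 + X)*(-5)) = 1/(20 - 5*X))
d(m) = 1 + m² (d(m) = m*m + 1 = m² + 1 = 1 + m²)
l(E, -4)*d(-2/3) = (-1/(-20 + 5*(-7)))*(1 + (-2/3)²) = (-1/(-20 - 35))*(1 + (-2*⅓)²) = (-1/(-55))*(1 + (-⅔)²) = (-1*(-1/55))*(1 + 4/9) = (1/55)*(13/9) = 13/495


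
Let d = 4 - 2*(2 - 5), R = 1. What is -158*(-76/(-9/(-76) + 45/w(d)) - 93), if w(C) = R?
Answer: 51298334/3429 ≈ 14960.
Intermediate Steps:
d = 10 (d = 4 - 2*(-3) = 4 + 6 = 10)
w(C) = 1
-158*(-76/(-9/(-76) + 45/w(d)) - 93) = -158*(-76/(-9/(-76) + 45/1) - 93) = -158*(-76/(-9*(-1/76) + 45*1) - 93) = -158*(-76/(9/76 + 45) - 93) = -158*(-76/3429/76 - 93) = -158*(-76*76/3429 - 93) = -158*(-5776/3429 - 93) = -158*(-324673/3429) = 51298334/3429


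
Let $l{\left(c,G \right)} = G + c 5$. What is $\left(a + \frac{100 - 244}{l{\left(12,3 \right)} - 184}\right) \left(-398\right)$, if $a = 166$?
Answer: $- \frac{8051540}{121} \approx -66542.0$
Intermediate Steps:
$l{\left(c,G \right)} = G + 5 c$
$\left(a + \frac{100 - 244}{l{\left(12,3 \right)} - 184}\right) \left(-398\right) = \left(166 + \frac{100 - 244}{\left(3 + 5 \cdot 12\right) - 184}\right) \left(-398\right) = \left(166 - \frac{144}{\left(3 + 60\right) - 184}\right) \left(-398\right) = \left(166 - \frac{144}{63 - 184}\right) \left(-398\right) = \left(166 - \frac{144}{-121}\right) \left(-398\right) = \left(166 - - \frac{144}{121}\right) \left(-398\right) = \left(166 + \frac{144}{121}\right) \left(-398\right) = \frac{20230}{121} \left(-398\right) = - \frac{8051540}{121}$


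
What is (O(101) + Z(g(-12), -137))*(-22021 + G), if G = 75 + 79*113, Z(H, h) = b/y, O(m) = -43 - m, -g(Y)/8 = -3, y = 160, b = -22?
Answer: 150122089/80 ≈ 1.8765e+6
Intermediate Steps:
g(Y) = 24 (g(Y) = -8*(-3) = 24)
Z(H, h) = -11/80 (Z(H, h) = -22/160 = -22*1/160 = -11/80)
G = 9002 (G = 75 + 8927 = 9002)
(O(101) + Z(g(-12), -137))*(-22021 + G) = ((-43 - 1*101) - 11/80)*(-22021 + 9002) = ((-43 - 101) - 11/80)*(-13019) = (-144 - 11/80)*(-13019) = -11531/80*(-13019) = 150122089/80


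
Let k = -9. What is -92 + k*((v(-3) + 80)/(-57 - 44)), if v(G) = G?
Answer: -8599/101 ≈ -85.139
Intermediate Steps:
-92 + k*((v(-3) + 80)/(-57 - 44)) = -92 - 9*(-3 + 80)/(-57 - 44) = -92 - 693/(-101) = -92 - 693*(-1)/101 = -92 - 9*(-77/101) = -92 + 693/101 = -8599/101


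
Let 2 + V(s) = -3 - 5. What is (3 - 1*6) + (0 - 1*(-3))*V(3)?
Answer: -33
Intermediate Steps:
V(s) = -10 (V(s) = -2 + (-3 - 5) = -2 - 8 = -10)
(3 - 1*6) + (0 - 1*(-3))*V(3) = (3 - 1*6) + (0 - 1*(-3))*(-10) = (3 - 6) + (0 + 3)*(-10) = -3 + 3*(-10) = -3 - 30 = -33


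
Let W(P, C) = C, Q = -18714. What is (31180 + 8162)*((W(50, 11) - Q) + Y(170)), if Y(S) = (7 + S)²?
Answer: 1969224468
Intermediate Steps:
(31180 + 8162)*((W(50, 11) - Q) + Y(170)) = (31180 + 8162)*((11 - 1*(-18714)) + (7 + 170)²) = 39342*((11 + 18714) + 177²) = 39342*(18725 + 31329) = 39342*50054 = 1969224468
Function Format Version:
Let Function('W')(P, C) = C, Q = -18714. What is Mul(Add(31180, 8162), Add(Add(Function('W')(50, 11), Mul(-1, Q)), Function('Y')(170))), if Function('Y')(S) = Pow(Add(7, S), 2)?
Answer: 1969224468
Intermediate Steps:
Mul(Add(31180, 8162), Add(Add(Function('W')(50, 11), Mul(-1, Q)), Function('Y')(170))) = Mul(Add(31180, 8162), Add(Add(11, Mul(-1, -18714)), Pow(Add(7, 170), 2))) = Mul(39342, Add(Add(11, 18714), Pow(177, 2))) = Mul(39342, Add(18725, 31329)) = Mul(39342, 50054) = 1969224468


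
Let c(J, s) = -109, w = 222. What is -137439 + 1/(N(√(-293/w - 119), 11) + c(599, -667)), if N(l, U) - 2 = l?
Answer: -352996839525/2568389 - I*√5929842/2568389 ≈ -1.3744e+5 - 0.00094811*I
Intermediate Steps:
N(l, U) = 2 + l
-137439 + 1/(N(√(-293/w - 119), 11) + c(599, -667)) = -137439 + 1/((2 + √(-293/222 - 119)) - 109) = -137439 + 1/((2 + √(-26711/222)) - 109) = -137439 + 1/((2 + I*√5929842/222) - 109) = -137439 + 1/(-107 + I*√5929842/222)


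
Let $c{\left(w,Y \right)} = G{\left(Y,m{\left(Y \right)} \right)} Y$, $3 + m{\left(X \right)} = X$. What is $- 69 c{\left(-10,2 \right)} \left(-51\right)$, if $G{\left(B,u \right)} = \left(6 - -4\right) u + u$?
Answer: $-77418$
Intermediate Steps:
$m{\left(X \right)} = -3 + X$
$G{\left(B,u \right)} = 11 u$ ($G{\left(B,u \right)} = \left(6 + 4\right) u + u = 10 u + u = 11 u$)
$c{\left(w,Y \right)} = Y \left(-33 + 11 Y\right)$ ($c{\left(w,Y \right)} = 11 \left(-3 + Y\right) Y = \left(-33 + 11 Y\right) Y = Y \left(-33 + 11 Y\right)$)
$- 69 c{\left(-10,2 \right)} \left(-51\right) = - 69 \cdot 11 \cdot 2 \left(-3 + 2\right) \left(-51\right) = - 69 \cdot 11 \cdot 2 \left(-1\right) \left(-51\right) = \left(-69\right) \left(-22\right) \left(-51\right) = 1518 \left(-51\right) = -77418$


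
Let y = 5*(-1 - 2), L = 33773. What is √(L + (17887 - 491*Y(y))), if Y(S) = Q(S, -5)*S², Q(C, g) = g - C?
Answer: 3*I*√117010 ≈ 1026.2*I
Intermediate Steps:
y = -15 (y = 5*(-3) = -15)
Y(S) = S²*(-5 - S) (Y(S) = (-5 - S)*S² = S²*(-5 - S))
√(L + (17887 - 491*Y(y))) = √(33773 + (17887 - 491*(-15)²*(-5 - 1*(-15)))) = √(33773 + (17887 - 491*225*(-5 + 15))) = √(33773 + (17887 - 491*225*10)) = √(33773 + (17887 - 491*2250)) = √(33773 + (17887 - 1*1104750)) = √(33773 + (17887 - 1104750)) = √(33773 - 1086863) = √(-1053090) = 3*I*√117010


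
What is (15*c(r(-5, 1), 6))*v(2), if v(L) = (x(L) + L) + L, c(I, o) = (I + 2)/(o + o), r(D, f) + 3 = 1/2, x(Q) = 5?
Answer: -45/8 ≈ -5.6250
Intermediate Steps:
r(D, f) = -5/2 (r(D, f) = -3 + 1/2 = -3 + ½ = -5/2)
c(I, o) = (2 + I)/(2*o) (c(I, o) = (2 + I)/((2*o)) = (2 + I)*(1/(2*o)) = (2 + I)/(2*o))
v(L) = 5 + 2*L (v(L) = (5 + L) + L = 5 + 2*L)
(15*c(r(-5, 1), 6))*v(2) = (15*((½)*(2 - 5/2)/6))*(5 + 2*2) = (15*((½)*(⅙)*(-½)))*(5 + 4) = (15*(-1/24))*9 = -5/8*9 = -45/8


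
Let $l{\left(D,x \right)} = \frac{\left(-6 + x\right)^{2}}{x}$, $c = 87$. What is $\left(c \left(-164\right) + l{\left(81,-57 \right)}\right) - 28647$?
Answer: $- \frac{816708}{19} \approx -42985.0$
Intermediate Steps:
$l{\left(D,x \right)} = \frac{\left(-6 + x\right)^{2}}{x}$
$\left(c \left(-164\right) + l{\left(81,-57 \right)}\right) - 28647 = \left(87 \left(-164\right) + \frac{\left(-6 - 57\right)^{2}}{-57}\right) - 28647 = \left(-14268 - \frac{\left(-63\right)^{2}}{57}\right) - 28647 = \left(-14268 - \frac{1323}{19}\right) - 28647 = - \frac{272415}{19} - 28647 = - \frac{816708}{19}$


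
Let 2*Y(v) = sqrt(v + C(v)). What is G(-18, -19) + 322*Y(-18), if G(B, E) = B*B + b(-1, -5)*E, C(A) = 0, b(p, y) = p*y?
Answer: 229 + 483*I*sqrt(2) ≈ 229.0 + 683.07*I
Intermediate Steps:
G(B, E) = B**2 + 5*E (G(B, E) = B*B + (-1*(-5))*E = B**2 + 5*E)
Y(v) = sqrt(v)/2 (Y(v) = sqrt(v + 0)/2 = sqrt(v)/2)
G(-18, -19) + 322*Y(-18) = ((-18)**2 + 5*(-19)) + 322*(sqrt(-18)/2) = (324 - 95) + 322*((3*I*sqrt(2))/2) = 229 + 322*(3*I*sqrt(2)/2) = 229 + 483*I*sqrt(2)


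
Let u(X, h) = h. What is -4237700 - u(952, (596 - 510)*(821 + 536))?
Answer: -4354402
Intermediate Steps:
-4237700 - u(952, (596 - 510)*(821 + 536)) = -4237700 - (596 - 510)*(821 + 536) = -4237700 - 86*1357 = -4237700 - 1*116702 = -4237700 - 116702 = -4354402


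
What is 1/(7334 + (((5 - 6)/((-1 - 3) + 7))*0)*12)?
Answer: 1/7334 ≈ 0.00013635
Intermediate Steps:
1/(7334 + (((5 - 6)/((-1 - 3) + 7))*0)*12) = 1/(7334 + (-1/(-4 + 7)*0)*12) = 1/(7334 + (-1/3*0)*12) = 1/(7334 + (-1*⅓*0)*12) = 1/(7334 - ⅓*0*12) = 1/(7334 + 0*12) = 1/(7334 + 0) = 1/7334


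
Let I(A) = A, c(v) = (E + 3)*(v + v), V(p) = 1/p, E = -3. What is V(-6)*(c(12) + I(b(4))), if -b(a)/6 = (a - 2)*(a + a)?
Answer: 16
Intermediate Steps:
b(a) = -12*a*(-2 + a) (b(a) = -6*(a - 2)*(a + a) = -6*(-2 + a)*2*a = -12*a*(-2 + a))
c(v) = 0 (c(v) = (-3 + 3)*(v + v) = 0*(2*v) = 0)
V(-6)*(c(12) + I(b(4))) = (0 + 12*4*(2 - 1*4))/(-6) = -(0 + 12*4*(2 - 4))/6 = -(0 + 12*4*(-2))/6 = -(0 - 96)/6 = -⅙*(-96) = 16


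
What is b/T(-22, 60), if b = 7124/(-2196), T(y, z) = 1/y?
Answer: 39182/549 ≈ 71.370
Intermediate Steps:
b = -1781/549 (b = 7124*(-1/2196) = -1781/549 ≈ -3.2441)
b/T(-22, 60) = -1781/(549*(1/(-22))) = -1781/(549*(-1/22)) = -1781/549*(-22) = 39182/549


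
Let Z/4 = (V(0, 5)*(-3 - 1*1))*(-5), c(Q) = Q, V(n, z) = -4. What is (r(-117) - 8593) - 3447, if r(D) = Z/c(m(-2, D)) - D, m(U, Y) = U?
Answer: -11763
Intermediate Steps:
Z = -320 (Z = 4*(-4*(-3 - 1*1)*(-5)) = 4*(-4*(-3 - 1)*(-5)) = 4*(-4*(-4)*(-5)) = 4*(16*(-5)) = 4*(-80) = -320)
r(D) = 160 - D (r(D) = -320/(-2) - D = -320*(-½) - D = 160 - D)
(r(-117) - 8593) - 3447 = ((160 - 1*(-117)) - 8593) - 3447 = ((160 + 117) - 8593) - 3447 = (277 - 8593) - 3447 = -8316 - 3447 = -11763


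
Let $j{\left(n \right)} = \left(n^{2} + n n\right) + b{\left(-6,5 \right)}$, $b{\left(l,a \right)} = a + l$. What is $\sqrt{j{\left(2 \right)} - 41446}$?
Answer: $i \sqrt{41439} \approx 203.57 i$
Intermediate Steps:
$j{\left(n \right)} = -1 + 2 n^{2}$ ($j{\left(n \right)} = \left(n^{2} + n n\right) + \left(5 - 6\right) = \left(n^{2} + n^{2}\right) - 1 = 2 n^{2} - 1 = -1 + 2 n^{2}$)
$\sqrt{j{\left(2 \right)} - 41446} = \sqrt{\left(-1 + 2 \cdot 2^{2}\right) - 41446} = \sqrt{\left(-1 + 2 \cdot 4\right) - 41446} = \sqrt{\left(-1 + 8\right) - 41446} = \sqrt{7 - 41446} = \sqrt{-41439} = i \sqrt{41439}$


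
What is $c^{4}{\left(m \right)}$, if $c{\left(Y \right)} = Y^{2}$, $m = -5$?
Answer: $390625$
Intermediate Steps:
$c^{4}{\left(m \right)} = \left(\left(-5\right)^{2}\right)^{4} = 25^{4} = 390625$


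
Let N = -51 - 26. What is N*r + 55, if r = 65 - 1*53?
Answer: -869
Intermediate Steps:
r = 12 (r = 65 - 53 = 12)
N = -77
N*r + 55 = -77*12 + 55 = -924 + 55 = -869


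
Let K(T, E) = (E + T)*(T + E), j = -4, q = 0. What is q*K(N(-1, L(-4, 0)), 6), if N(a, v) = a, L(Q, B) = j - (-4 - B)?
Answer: 0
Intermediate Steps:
L(Q, B) = B (L(Q, B) = -4 - (-4 - B) = -4 + (4 + B) = B)
K(T, E) = (E + T)² (K(T, E) = (E + T)*(E + T) = (E + T)²)
q*K(N(-1, L(-4, 0)), 6) = 0*(6 - 1)² = 0*5² = 0*25 = 0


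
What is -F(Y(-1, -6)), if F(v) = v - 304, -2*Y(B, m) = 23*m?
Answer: 235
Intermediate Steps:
Y(B, m) = -23*m/2
F(v) = -304 + v
-F(Y(-1, -6)) = -(-304 - 23/2*(-6)) = -(-304 + 69) = -1*(-235) = 235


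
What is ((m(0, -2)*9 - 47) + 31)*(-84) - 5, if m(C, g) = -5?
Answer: 5119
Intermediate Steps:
((m(0, -2)*9 - 47) + 31)*(-84) - 5 = ((-5*9 - 47) + 31)*(-84) - 5 = ((-45 - 47) + 31)*(-84) - 5 = (-92 + 31)*(-84) - 5 = -61*(-84) - 5 = 5124 - 5 = 5119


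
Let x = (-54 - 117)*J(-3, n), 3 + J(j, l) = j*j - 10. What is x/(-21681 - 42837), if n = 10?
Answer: -114/10753 ≈ -0.010602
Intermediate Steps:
J(j, l) = -13 + j**2 (J(j, l) = -3 + (j*j - 10) = -3 + (j**2 - 10) = -3 + (-10 + j**2) = -13 + j**2)
x = 684 (x = (-54 - 117)*(-13 + (-3)**2) = -171*(-13 + 9) = -171*(-4) = 684)
x/(-21681 - 42837) = 684/(-21681 - 42837) = 684/(-64518) = 684*(-1/64518) = -114/10753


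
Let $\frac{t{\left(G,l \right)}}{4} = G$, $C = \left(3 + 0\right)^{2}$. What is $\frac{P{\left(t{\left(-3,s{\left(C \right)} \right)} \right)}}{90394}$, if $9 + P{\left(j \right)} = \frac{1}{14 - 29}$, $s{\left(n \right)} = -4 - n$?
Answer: $- \frac{68}{677955} \approx -0.0001003$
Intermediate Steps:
$C = 9$ ($C = 3^{2} = 9$)
$t{\left(G,l \right)} = 4 G$
$P{\left(j \right)} = - \frac{136}{15}$ ($P{\left(j \right)} = -9 + \frac{1}{14 - 29} = -9 + \frac{1}{-15} = -9 - \frac{1}{15} = - \frac{136}{15}$)
$\frac{P{\left(t{\left(-3,s{\left(C \right)} \right)} \right)}}{90394} = - \frac{136}{15 \cdot 90394} = \left(- \frac{136}{15}\right) \frac{1}{90394} = - \frac{68}{677955}$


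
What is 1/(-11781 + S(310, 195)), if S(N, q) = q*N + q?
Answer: 1/48864 ≈ 2.0465e-5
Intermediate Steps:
S(N, q) = q + N*q (S(N, q) = N*q + q = q + N*q)
1/(-11781 + S(310, 195)) = 1/(-11781 + 195*(1 + 310)) = 1/(-11781 + 195*311) = 1/(-11781 + 60645) = 1/48864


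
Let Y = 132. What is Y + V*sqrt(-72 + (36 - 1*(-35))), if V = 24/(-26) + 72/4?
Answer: 132 + 222*I/13 ≈ 132.0 + 17.077*I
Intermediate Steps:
V = 222/13 (V = 24*(-1/26) + 72*(1/4) = -12/13 + 18 = 222/13 ≈ 17.077)
Y + V*sqrt(-72 + (36 - 1*(-35))) = 132 + 222*sqrt(-72 + (36 - 1*(-35)))/13 = 132 + 222*sqrt(-72 + (36 + 35))/13 = 132 + 222*sqrt(-72 + 71)/13 = 132 + 222*sqrt(-1)/13 = 132 + 222*I/13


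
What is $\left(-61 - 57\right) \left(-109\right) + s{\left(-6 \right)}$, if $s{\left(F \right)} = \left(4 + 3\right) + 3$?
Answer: $12872$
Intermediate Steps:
$s{\left(F \right)} = 10$ ($s{\left(F \right)} = 7 + 3 = 10$)
$\left(-61 - 57\right) \left(-109\right) + s{\left(-6 \right)} = \left(-61 - 57\right) \left(-109\right) + 10 = \left(-118\right) \left(-109\right) + 10 = 12862 + 10 = 12872$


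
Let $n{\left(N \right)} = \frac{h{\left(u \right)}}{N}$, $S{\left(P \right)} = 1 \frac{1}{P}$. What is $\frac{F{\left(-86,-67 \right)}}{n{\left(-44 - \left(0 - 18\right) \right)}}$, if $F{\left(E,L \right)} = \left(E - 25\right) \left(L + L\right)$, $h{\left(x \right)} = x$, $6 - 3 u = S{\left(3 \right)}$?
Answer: $- \frac{3480516}{17} \approx -2.0474 \cdot 10^{5}$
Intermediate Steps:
$S{\left(P \right)} = \frac{1}{P}$
$u = \frac{17}{9}$ ($u = 2 - \frac{1}{3 \cdot 3} = 2 - \frac{1}{9} = \frac{17}{9} \approx 1.8889$)
$F{\left(E,L \right)} = 2 L \left(-25 + E\right)$ ($F{\left(E,L \right)} = \left(-25 + E\right) 2 L = 2 L \left(-25 + E\right)$)
$n{\left(N \right)} = \frac{17}{9 N}$
$\frac{F{\left(-86,-67 \right)}}{n{\left(-44 - \left(0 - 18\right) \right)}} = \frac{2 \left(-67\right) \left(-25 - 86\right)}{\frac{17}{9} \frac{1}{-44 - \left(0 - 18\right)}} = \frac{2 \left(-67\right) \left(-111\right)}{\frac{17}{9} \frac{1}{-44 - -18}} = \frac{14874}{\frac{17}{9} \frac{1}{-44 + 18}} = \frac{14874}{\frac{17}{9} \frac{1}{-26}} = \frac{14874}{\frac{17}{9} \left(- \frac{1}{26}\right)} = \frac{14874}{- \frac{17}{234}} = 14874 \left(- \frac{234}{17}\right) = - \frac{3480516}{17}$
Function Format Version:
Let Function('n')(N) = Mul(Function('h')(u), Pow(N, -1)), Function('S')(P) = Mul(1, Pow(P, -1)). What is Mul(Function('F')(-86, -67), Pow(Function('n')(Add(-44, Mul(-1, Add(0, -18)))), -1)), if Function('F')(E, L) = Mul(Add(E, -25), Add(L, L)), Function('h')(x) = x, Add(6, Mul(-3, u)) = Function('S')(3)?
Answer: Rational(-3480516, 17) ≈ -2.0474e+5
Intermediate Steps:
Function('S')(P) = Pow(P, -1)
u = Rational(17, 9) (u = Add(2, Mul(Rational(-1, 3), Pow(3, -1))) = Add(2, Mul(Rational(-1, 3), Rational(1, 3))) = Add(2, Rational(-1, 9)) = Rational(17, 9) ≈ 1.8889)
Function('F')(E, L) = Mul(2, L, Add(-25, E)) (Function('F')(E, L) = Mul(Add(-25, E), Mul(2, L)) = Mul(2, L, Add(-25, E)))
Function('n')(N) = Mul(Rational(17, 9), Pow(N, -1))
Mul(Function('F')(-86, -67), Pow(Function('n')(Add(-44, Mul(-1, Add(0, -18)))), -1)) = Mul(Mul(2, -67, Add(-25, -86)), Pow(Mul(Rational(17, 9), Pow(Add(-44, Mul(-1, Add(0, -18))), -1)), -1)) = Mul(Mul(2, -67, -111), Pow(Mul(Rational(17, 9), Pow(Add(-44, Mul(-1, -18)), -1)), -1)) = Mul(14874, Pow(Mul(Rational(17, 9), Pow(Add(-44, 18), -1)), -1)) = Mul(14874, Pow(Mul(Rational(17, 9), Pow(-26, -1)), -1)) = Mul(14874, Pow(Mul(Rational(17, 9), Rational(-1, 26)), -1)) = Mul(14874, Pow(Rational(-17, 234), -1)) = Mul(14874, Rational(-234, 17)) = Rational(-3480516, 17)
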